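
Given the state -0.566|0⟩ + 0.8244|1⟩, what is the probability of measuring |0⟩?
0.3204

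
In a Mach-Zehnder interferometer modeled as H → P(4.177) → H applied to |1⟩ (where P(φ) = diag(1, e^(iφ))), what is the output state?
(0.7551 + 0.43i)|0⟩ + (0.2449 - 0.43i)|1⟩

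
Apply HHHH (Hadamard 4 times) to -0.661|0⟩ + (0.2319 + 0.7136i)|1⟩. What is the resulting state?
-0.661|0⟩ + (0.2319 + 0.7136i)|1⟩

H² = I, so an even number of Hadamards cancels: H^4 = I and the state is unchanged.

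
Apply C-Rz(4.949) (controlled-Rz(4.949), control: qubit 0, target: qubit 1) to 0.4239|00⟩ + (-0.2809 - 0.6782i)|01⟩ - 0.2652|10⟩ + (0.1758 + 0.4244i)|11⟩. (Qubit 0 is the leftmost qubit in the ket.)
0.4239|00⟩ + (-0.2809 - 0.6782i)|01⟩ + (0.2083 + 0.1641i)|10⟩ + (-0.4007 - 0.2247i)|11⟩

C-Rz(4.949) leaves the control-|0⟩ kets |00⟩, |01⟩ unchanged and applies Rz(4.949) to qubit 1 on the control-|1⟩ pair (|10⟩, |11⟩).
Rz(4.949) = [[e^(−iθ/2), 0], [0, e^(iθ/2)]] with e^(±iθ/2) = cos(θ/2) ± i·sin(θ/2); θ = 4.949, cos(θ/2) ≈ -0.785624, sin(θ/2) ≈ 0.618705.
With a = amp(|10⟩) = -0.2652 and b = amp(|11⟩) = (0.1758 + 0.4244i):
new amp(|10⟩) = (-0.785624 - 0.618705i)·a = (0.2083 + 0.1641i)
new amp(|11⟩) = (-0.785624 + 0.618705i)·b = (-0.4007 - 0.2247i)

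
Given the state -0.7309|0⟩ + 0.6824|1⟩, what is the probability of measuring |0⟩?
0.5342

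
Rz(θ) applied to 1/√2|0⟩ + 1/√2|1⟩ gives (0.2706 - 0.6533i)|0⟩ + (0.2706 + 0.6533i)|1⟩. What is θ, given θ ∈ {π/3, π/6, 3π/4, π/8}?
3π/4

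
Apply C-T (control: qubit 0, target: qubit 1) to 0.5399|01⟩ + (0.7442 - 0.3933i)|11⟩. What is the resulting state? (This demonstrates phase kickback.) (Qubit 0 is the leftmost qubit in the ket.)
0.5399|01⟩ + (0.8043 + 0.2481i)|11⟩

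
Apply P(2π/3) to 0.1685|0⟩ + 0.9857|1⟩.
0.1685|0⟩ + (-0.4929 + 0.8536i)|1⟩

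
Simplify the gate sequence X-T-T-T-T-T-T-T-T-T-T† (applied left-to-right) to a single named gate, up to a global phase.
X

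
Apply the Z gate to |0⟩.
|0⟩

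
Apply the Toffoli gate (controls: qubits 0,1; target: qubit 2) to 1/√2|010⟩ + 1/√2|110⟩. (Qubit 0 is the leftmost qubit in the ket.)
1/√2|010⟩ + 1/√2|111⟩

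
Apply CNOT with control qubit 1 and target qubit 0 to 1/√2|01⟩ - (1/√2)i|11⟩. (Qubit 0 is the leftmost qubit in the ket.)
-(1/√2)i|01⟩ + 1/√2|11⟩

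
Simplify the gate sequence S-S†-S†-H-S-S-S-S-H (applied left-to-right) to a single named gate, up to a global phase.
S†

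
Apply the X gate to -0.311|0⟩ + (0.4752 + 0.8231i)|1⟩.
(0.4752 + 0.8231i)|0⟩ - 0.311|1⟩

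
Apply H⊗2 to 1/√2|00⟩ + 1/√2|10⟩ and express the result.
1/√2|00⟩ + 1/√2|01⟩

H⊗2 gives amp(|y⟩) = (1/2) Σ_x (−1)^(x·y) amp(|x⟩), where x·y is the number of positions in which both x and y have a 1.
|00⟩: (1/√2 + 1/√2)/2 = 1/√2
|01⟩: (1/√2 + 1/√2)/2 = 1/√2
|10⟩: (1/√2 - 1/√2)/2 = 0
|11⟩: (1/√2 - 1/√2)/2 = 0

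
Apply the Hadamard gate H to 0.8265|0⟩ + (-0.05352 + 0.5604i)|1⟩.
(0.5466 + 0.3963i)|0⟩ + (0.6223 - 0.3963i)|1⟩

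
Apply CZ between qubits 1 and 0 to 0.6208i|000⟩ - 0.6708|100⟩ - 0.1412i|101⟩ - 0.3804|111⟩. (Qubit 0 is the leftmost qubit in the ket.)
0.6208i|000⟩ - 0.6708|100⟩ - 0.1412i|101⟩ + 0.3804|111⟩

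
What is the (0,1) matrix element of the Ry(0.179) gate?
-0.08938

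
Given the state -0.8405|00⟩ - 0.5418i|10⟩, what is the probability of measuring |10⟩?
0.2935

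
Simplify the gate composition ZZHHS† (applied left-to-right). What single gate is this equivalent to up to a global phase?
S†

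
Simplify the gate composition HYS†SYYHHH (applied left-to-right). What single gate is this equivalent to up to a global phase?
Y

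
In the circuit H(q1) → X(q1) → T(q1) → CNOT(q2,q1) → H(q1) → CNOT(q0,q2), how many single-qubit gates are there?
4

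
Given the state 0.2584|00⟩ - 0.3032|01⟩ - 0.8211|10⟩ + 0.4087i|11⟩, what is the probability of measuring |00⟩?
0.06677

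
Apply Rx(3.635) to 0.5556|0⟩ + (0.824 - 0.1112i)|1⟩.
(-0.2435 - 0.7991i)|0⟩ + (-0.2012 - 0.5116i)|1⟩

Rx(3.635) = [[cos(θ/2), −i·sin(θ/2)], [−i·sin(θ/2), cos(θ/2)]]; θ = 3.635, cos(θ/2) ≈ -0.244209, sin(θ/2) ≈ 0.969723.
With a = amp(|0⟩) = 0.5556 and b = amp(|1⟩) = (0.824 - 0.1112i):
new amp(|0⟩) = (-0.244209)·a + (-0.969723i)·b = (-0.2435 - 0.7991i)
new amp(|1⟩) = (-0.969723i)·a + (-0.244209)·b = (-0.2012 - 0.5116i)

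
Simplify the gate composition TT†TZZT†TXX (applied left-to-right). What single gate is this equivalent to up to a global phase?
T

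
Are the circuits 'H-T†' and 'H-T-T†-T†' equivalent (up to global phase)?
Yes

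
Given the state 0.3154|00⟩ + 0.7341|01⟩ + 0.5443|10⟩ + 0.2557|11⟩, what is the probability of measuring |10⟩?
0.2963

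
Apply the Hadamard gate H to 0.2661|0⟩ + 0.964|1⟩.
0.8698|0⟩ - 0.4935|1⟩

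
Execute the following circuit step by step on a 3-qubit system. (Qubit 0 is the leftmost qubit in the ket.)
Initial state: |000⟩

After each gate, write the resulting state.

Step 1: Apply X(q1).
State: |010⟩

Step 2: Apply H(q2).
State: 1/√2|010⟩ + 1/√2|011⟩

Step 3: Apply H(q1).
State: 1/2|000⟩ + 1/2|001⟩ - 1/2|010⟩ - 1/2|011⟩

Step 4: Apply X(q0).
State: 1/2|100⟩ + 1/2|101⟩ - 1/2|110⟩ - 1/2|111⟩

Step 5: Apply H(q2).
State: 1/√2|100⟩ - 1/√2|110⟩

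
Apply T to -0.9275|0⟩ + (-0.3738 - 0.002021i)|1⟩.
-0.9275|0⟩ + (-0.2629 - 0.2657i)|1⟩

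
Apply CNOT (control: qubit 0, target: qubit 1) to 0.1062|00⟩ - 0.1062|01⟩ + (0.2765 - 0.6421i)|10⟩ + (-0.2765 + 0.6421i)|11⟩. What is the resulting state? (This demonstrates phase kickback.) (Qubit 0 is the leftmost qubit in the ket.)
0.1062|00⟩ - 0.1062|01⟩ + (-0.2765 + 0.6421i)|10⟩ + (0.2765 - 0.6421i)|11⟩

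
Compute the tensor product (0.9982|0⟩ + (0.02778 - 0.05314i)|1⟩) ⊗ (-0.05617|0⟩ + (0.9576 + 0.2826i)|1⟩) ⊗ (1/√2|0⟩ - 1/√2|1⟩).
-0.03965|000⟩ + 0.03965|001⟩ + (0.6759 + 0.1995i)|010⟩ + (-0.6759 - 0.1995i)|011⟩ + (-0.001103 + 0.002111i)|100⟩ + (0.001103 - 0.002111i)|101⟩ + (0.02943 - 0.03043i)|110⟩ + (-0.02943 + 0.03043i)|111⟩

amp(|b₁b₂…⟩) = product of the factor amplitudes for bits b₁, b₂, …; only kets whose every factor amplitude is nonzero survive.
|000⟩: (0.9982)(-0.05617)(1/√2) = -0.03965
|001⟩: (0.9982)(-0.05617)(-1/√2) = 0.03965
|010⟩: (0.9982)(0.9576 + 0.2826i)(1/√2) = (0.6759 + 0.1995i)
|011⟩: (0.9982)(0.9576 + 0.2826i)(-1/√2) = (-0.6759 - 0.1995i)
|100⟩: (0.02778 - 0.05314i)(-0.05617)(1/√2) = (-0.001103 + 0.002111i)
|101⟩: (0.02778 - 0.05314i)(-0.05617)(-1/√2) = (0.001103 - 0.002111i)
|110⟩: (0.02778 - 0.05314i)(0.9576 + 0.2826i)(1/√2) = (0.02943 - 0.03043i)
|111⟩: (0.02778 - 0.05314i)(0.9576 + 0.2826i)(-1/√2) = (-0.02943 + 0.03043i)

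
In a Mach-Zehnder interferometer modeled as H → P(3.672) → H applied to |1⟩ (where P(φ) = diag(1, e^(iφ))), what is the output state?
(0.9313 + 0.2529i)|0⟩ + (0.0687 - 0.2529i)|1⟩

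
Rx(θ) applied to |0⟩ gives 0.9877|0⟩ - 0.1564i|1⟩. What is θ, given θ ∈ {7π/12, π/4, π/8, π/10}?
π/10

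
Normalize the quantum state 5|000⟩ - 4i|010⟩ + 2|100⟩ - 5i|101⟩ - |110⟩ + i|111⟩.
0.5893|000⟩ - 0.4714i|010⟩ + 0.2357|100⟩ - 0.5893i|101⟩ - 0.1179|110⟩ + 0.1179i|111⟩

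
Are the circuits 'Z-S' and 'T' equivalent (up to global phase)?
No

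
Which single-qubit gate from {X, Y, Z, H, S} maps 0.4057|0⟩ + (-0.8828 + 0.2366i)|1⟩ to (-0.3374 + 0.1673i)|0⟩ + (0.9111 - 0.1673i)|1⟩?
H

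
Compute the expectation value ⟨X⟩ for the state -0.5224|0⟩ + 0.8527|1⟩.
-0.8909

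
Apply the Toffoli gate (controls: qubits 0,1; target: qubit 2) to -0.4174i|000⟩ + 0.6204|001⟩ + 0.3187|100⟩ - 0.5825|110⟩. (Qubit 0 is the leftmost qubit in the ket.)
-0.4174i|000⟩ + 0.6204|001⟩ + 0.3187|100⟩ - 0.5825|111⟩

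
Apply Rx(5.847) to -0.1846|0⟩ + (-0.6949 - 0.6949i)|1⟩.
(0.02987 + 0.1504i)|0⟩ + (0.6784 + 0.7184i)|1⟩

Rx(5.847) = [[cos(θ/2), −i·sin(θ/2)], [−i·sin(θ/2), cos(θ/2)]]; θ = 5.847, cos(θ/2) ≈ -0.976312, sin(θ/2) ≈ 0.216368.
With a = amp(|0⟩) = -0.1846 and b = amp(|1⟩) = (-0.6949 - 0.6949i):
new amp(|0⟩) = (-0.976312)·a + (-0.216368i)·b = (0.02987 + 0.1504i)
new amp(|1⟩) = (-0.216368i)·a + (-0.976312)·b = (0.6784 + 0.7184i)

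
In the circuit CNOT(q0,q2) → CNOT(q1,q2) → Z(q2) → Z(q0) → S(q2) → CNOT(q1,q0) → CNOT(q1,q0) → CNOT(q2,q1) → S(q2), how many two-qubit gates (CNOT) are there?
5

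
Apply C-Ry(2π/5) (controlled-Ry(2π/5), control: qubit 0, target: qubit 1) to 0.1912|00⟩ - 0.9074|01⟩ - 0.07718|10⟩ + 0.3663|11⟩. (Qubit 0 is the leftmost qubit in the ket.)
0.1912|00⟩ - 0.9074|01⟩ - 0.2777|10⟩ + 0.251|11⟩

C-Ry(2π/5) leaves the control-|0⟩ kets |00⟩, |01⟩ unchanged and applies Ry(2π/5) to qubit 1 on the control-|1⟩ pair (|10⟩, |11⟩).
Ry(2π/5) = [[cos(θ/2), −sin(θ/2)], [sin(θ/2), cos(θ/2)]]; θ = 2π/5, cos(θ/2) ≈ 0.809017, sin(θ/2) ≈ 0.587785.
With a = amp(|10⟩) = -0.07718 and b = amp(|11⟩) = 0.3663:
new amp(|10⟩) = (0.809017)·a + (-0.587785)·b = -0.2777
new amp(|11⟩) = (0.587785)·a + (0.809017)·b = 0.251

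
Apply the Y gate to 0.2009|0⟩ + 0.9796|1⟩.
-0.9796i|0⟩ + 0.2009i|1⟩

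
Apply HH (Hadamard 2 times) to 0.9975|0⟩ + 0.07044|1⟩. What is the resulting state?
0.9975|0⟩ + 0.07044|1⟩

H² = I, so an even number of Hadamards cancels: H^2 = I and the state is unchanged.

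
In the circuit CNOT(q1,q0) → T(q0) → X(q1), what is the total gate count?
3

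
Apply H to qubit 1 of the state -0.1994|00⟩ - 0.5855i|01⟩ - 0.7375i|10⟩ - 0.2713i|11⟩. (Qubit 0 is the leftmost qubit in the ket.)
(-0.141 - 0.414i)|00⟩ + (-0.141 + 0.414i)|01⟩ - 0.7133i|10⟩ - 0.3297i|11⟩

H on qubit 1 mixes each pair of kets that differ only in qubit 1: amplitudes (a, b) of (|…0…⟩, |…1…⟩) become ((a + b)/√2, (a − b)/√2). Kets absent from the input have amplitude 0.
(|00⟩, |01⟩): (a, b) = (-0.1994, -0.5855i) → ((-0.141 - 0.414i), (-0.141 + 0.414i))
(|10⟩, |11⟩): (a, b) = (-0.7375i, -0.2713i) → (-0.7133i, -0.3297i)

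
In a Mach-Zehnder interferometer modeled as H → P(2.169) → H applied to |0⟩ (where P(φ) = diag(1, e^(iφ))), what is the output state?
(0.2184 + 0.4132i)|0⟩ + (0.7816 - 0.4132i)|1⟩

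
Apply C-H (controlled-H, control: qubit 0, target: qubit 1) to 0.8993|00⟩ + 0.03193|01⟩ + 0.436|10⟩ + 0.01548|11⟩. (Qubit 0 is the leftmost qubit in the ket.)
0.8993|00⟩ + 0.03193|01⟩ + 0.3192|10⟩ + 0.2974|11⟩

C-H leaves the control-|0⟩ kets |00⟩, |01⟩ unchanged and applies H to qubit 1 on the control-|1⟩ pair (|10⟩, |11⟩).
H = [[1/√2, 1/√2], [1/√2, -1/√2]].
With a = amp(|10⟩) = 0.436 and b = amp(|11⟩) = 0.01548:
new amp(|10⟩) = (1/√2)·a + (1/√2)·b = 0.3192
new amp(|11⟩) = (1/√2)·a + (-1/√2)·b = 0.2974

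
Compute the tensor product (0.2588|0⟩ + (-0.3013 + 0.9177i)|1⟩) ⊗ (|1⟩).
0.2588|01⟩ + (-0.3013 + 0.9177i)|11⟩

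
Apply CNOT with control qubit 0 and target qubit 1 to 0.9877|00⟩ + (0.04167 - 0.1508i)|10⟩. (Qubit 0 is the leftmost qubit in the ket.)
0.9877|00⟩ + (0.04167 - 0.1508i)|11⟩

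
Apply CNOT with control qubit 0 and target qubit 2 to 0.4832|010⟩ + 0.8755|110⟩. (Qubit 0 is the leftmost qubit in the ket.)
0.4832|010⟩ + 0.8755|111⟩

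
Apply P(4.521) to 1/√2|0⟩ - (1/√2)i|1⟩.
1/√2|0⟩ + (-0.6942 + 0.1345i)|1⟩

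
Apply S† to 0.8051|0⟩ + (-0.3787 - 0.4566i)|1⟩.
0.8051|0⟩ + (-0.4566 + 0.3787i)|1⟩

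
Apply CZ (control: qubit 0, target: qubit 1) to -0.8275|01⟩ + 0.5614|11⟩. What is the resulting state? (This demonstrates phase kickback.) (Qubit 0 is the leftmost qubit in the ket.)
-0.8275|01⟩ - 0.5614|11⟩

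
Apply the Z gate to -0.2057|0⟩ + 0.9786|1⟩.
-0.2057|0⟩ - 0.9786|1⟩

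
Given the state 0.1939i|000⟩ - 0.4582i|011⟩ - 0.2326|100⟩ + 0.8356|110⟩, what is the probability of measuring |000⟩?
0.0376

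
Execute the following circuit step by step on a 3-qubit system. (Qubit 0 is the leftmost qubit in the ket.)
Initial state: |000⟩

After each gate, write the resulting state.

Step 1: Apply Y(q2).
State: i|001⟩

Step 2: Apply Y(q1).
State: -|011⟩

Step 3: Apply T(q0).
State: -|011⟩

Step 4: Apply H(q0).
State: -1/√2|011⟩ - 1/√2|111⟩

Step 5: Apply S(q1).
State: -(1/√2)i|011⟩ - (1/√2)i|111⟩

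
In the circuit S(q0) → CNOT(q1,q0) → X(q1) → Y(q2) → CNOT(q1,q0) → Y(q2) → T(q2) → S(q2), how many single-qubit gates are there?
6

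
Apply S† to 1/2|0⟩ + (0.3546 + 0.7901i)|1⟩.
1/2|0⟩ + (0.7901 - 0.3546i)|1⟩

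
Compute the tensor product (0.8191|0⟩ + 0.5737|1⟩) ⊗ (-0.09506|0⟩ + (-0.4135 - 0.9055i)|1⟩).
-0.07786|00⟩ + (-0.3387 - 0.7417i)|01⟩ - 0.05454|10⟩ + (-0.2372 - 0.5195i)|11⟩

amp(|b₁b₂…⟩) = product of the factor amplitudes for bits b₁, b₂, …; only kets whose every factor amplitude is nonzero survive.
|00⟩: (0.8191)(-0.09506) = -0.07786
|01⟩: (0.8191)(-0.4135 - 0.9055i) = (-0.3387 - 0.7417i)
|10⟩: (0.5737)(-0.09506) = -0.05454
|11⟩: (0.5737)(-0.4135 - 0.9055i) = (-0.2372 - 0.5195i)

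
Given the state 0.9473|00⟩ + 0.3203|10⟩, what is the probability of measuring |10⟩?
0.1026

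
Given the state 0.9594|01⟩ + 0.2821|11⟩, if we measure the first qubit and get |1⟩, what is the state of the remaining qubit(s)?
|1⟩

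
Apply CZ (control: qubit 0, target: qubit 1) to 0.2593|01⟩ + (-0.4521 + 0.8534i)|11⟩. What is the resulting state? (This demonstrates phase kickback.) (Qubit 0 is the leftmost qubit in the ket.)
0.2593|01⟩ + (0.4521 - 0.8534i)|11⟩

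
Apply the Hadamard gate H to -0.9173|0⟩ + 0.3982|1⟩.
-0.3671|0⟩ - 0.9302|1⟩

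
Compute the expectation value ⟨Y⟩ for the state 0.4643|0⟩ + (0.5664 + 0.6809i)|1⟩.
0.6323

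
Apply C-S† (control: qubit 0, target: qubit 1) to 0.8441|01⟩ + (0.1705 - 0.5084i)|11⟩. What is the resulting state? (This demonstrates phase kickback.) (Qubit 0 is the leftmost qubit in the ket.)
0.8441|01⟩ + (-0.5084 - 0.1705i)|11⟩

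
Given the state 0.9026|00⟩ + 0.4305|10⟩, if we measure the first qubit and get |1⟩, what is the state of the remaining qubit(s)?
|0⟩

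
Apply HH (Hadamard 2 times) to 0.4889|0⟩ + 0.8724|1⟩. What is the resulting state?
0.4889|0⟩ + 0.8724|1⟩

H² = I, so an even number of Hadamards cancels: H^2 = I and the state is unchanged.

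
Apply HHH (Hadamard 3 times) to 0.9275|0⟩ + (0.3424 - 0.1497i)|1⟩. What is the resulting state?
(0.898 - 0.1059i)|0⟩ + (0.4137 + 0.1059i)|1⟩

H² = I, so H^3 = H: a single Hadamard. With (a, b) = (0.9275, (0.3424 - 0.1497i)), H gives ((a + b)/√2, (a − b)/√2) = ((0.898 - 0.1059i), (0.4137 + 0.1059i)).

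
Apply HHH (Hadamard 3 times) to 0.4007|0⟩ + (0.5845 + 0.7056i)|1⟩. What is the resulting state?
(0.6966 + 0.4989i)|0⟩ + (-0.13 - 0.4989i)|1⟩

H² = I, so H^3 = H: a single Hadamard. With (a, b) = (0.4007, (0.5845 + 0.7056i)), H gives ((a + b)/√2, (a − b)/√2) = ((0.6966 + 0.4989i), (-0.13 - 0.4989i)).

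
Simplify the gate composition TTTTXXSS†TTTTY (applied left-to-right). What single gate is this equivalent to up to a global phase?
Y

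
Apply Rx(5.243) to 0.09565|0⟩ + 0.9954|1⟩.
(-0.083 - 0.4947i)|0⟩ + (-0.8638 - 0.04753i)|1⟩

Rx(5.243) = [[cos(θ/2), −i·sin(θ/2)], [−i·sin(θ/2), cos(θ/2)]]; θ = 5.243, cos(θ/2) ≈ -0.867773, sin(θ/2) ≈ 0.496961.
With a = amp(|0⟩) = 0.09565 and b = amp(|1⟩) = 0.9954:
new amp(|0⟩) = (-0.867773)·a + (-0.496961i)·b = (-0.083 - 0.4947i)
new amp(|1⟩) = (-0.496961i)·a + (-0.867773)·b = (-0.8638 - 0.04753i)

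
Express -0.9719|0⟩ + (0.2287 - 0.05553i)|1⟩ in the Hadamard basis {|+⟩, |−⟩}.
(-0.5255 - 0.03927i)|+⟩ + (-0.849 + 0.03927i)|−⟩

With |ψ⟩ = α|0⟩ + β|1⟩, the Hadamard-basis coefficients are ⟨+|ψ⟩ = (α + β)/√2 and ⟨−|ψ⟩ = (α − β)/√2.
Here α = -0.9719, β = (0.2287 - 0.05553i): (α + β)/√2 = (-0.5255 - 0.03927i), (α − β)/√2 = (-0.849 + 0.03927i).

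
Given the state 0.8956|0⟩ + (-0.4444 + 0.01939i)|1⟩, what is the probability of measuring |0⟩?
0.8021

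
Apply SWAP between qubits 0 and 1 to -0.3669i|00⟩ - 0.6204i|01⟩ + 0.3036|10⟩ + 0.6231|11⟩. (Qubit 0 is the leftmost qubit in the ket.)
-0.3669i|00⟩ + 0.3036|01⟩ - 0.6204i|10⟩ + 0.6231|11⟩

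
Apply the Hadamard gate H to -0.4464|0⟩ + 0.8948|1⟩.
0.3171|0⟩ - 0.9484|1⟩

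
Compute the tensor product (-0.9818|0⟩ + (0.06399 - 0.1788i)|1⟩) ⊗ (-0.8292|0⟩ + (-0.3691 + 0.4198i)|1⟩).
0.8141|00⟩ + (0.3624 - 0.4122i)|01⟩ + (-0.05306 + 0.1483i)|10⟩ + (0.05144 + 0.09286i)|11⟩

amp(|b₁b₂…⟩) = product of the factor amplitudes for bits b₁, b₂, …; only kets whose every factor amplitude is nonzero survive.
|00⟩: (-0.9818)(-0.8292) = 0.8141
|01⟩: (-0.9818)(-0.3691 + 0.4198i) = (0.3624 - 0.4122i)
|10⟩: (0.06399 - 0.1788i)(-0.8292) = (-0.05306 + 0.1483i)
|11⟩: (0.06399 - 0.1788i)(-0.3691 + 0.4198i) = (0.05144 + 0.09286i)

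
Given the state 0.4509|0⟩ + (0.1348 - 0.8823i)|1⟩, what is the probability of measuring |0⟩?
0.2033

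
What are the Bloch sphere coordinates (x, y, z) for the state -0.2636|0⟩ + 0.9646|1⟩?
(-0.5085, 0, -0.861)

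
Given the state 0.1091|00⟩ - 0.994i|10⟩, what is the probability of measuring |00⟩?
0.0119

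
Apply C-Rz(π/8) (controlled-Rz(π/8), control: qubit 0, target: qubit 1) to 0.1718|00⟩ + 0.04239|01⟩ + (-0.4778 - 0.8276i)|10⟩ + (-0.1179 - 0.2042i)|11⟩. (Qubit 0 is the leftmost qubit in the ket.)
0.1718|00⟩ + 0.04239|01⟩ + (-0.6301 - 0.7185i)|10⟩ + (-0.0758 - 0.2233i)|11⟩

C-Rz(π/8) leaves the control-|0⟩ kets |00⟩, |01⟩ unchanged and applies Rz(π/8) to qubit 1 on the control-|1⟩ pair (|10⟩, |11⟩).
Rz(π/8) = [[e^(−iθ/2), 0], [0, e^(iθ/2)]] with e^(±iθ/2) = cos(θ/2) ± i·sin(θ/2); θ = π/8, cos(θ/2) ≈ 0.980785, sin(θ/2) ≈ 0.19509.
With a = amp(|10⟩) = (-0.4778 - 0.8276i) and b = amp(|11⟩) = (-0.1179 - 0.2042i):
new amp(|10⟩) = (0.980785 - 0.19509i)·a = (-0.6301 - 0.7185i)
new amp(|11⟩) = (0.980785 + 0.19509i)·b = (-0.0758 - 0.2233i)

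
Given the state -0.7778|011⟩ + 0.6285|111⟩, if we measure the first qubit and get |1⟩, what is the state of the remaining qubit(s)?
|11⟩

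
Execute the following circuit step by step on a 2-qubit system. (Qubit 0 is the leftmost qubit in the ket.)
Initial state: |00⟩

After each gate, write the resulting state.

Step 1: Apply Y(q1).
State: i|01⟩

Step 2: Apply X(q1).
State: i|00⟩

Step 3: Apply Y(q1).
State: -|01⟩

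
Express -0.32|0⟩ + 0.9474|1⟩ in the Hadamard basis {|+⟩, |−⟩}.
0.4436|+⟩ - 0.8962|−⟩

With |ψ⟩ = α|0⟩ + β|1⟩, the Hadamard-basis coefficients are ⟨+|ψ⟩ = (α + β)/√2 and ⟨−|ψ⟩ = (α − β)/√2.
Here α = -0.32, β = 0.9474: (α + β)/√2 = 0.4436, (α − β)/√2 = -0.8962.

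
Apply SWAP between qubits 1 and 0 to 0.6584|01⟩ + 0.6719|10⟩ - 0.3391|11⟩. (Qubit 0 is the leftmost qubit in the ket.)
0.6719|01⟩ + 0.6584|10⟩ - 0.3391|11⟩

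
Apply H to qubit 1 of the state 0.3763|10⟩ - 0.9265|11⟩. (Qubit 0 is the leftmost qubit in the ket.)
-0.3891|10⟩ + 0.9212|11⟩

H on qubit 1 mixes each pair of kets that differ only in qubit 1: amplitudes (a, b) of (|…0…⟩, |…1…⟩) become ((a + b)/√2, (a − b)/√2). Kets absent from the input have amplitude 0.
(|10⟩, |11⟩): (a, b) = (0.3763, -0.9265) → (-0.3891, 0.9212)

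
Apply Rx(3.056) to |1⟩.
-0.9991i|0⟩ + 0.04278|1⟩

Rx(3.056) = [[cos(θ/2), −i·sin(θ/2)], [−i·sin(θ/2), cos(θ/2)]]; θ = 3.056, cos(θ/2) ≈ 0.0427833, sin(θ/2) ≈ 0.999084.
With a = amp(|0⟩) = 0 and b = amp(|1⟩) = 1:
new amp(|0⟩) = (0.0427833)·a + (-0.999084i)·b = -0.9991i
new amp(|1⟩) = (-0.999084i)·a + (0.0427833)·b = 0.04278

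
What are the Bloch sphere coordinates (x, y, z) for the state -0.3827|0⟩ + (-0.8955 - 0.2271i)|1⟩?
(0.6854, 0.1738, -0.707)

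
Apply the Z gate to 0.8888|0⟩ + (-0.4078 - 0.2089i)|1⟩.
0.8888|0⟩ + (0.4078 + 0.2089i)|1⟩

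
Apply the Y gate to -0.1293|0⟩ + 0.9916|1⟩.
-0.9916i|0⟩ - 0.1293i|1⟩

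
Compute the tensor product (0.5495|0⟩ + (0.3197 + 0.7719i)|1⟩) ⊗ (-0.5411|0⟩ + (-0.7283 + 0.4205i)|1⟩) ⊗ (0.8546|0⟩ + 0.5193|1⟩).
-0.2541|000⟩ - 0.1544|001⟩ + (-0.342 + 0.1975i)|010⟩ + (-0.2078 + 0.12i)|011⟩ + (-0.1478 - 0.3569i)|100⟩ + (-0.08983 - 0.2169i)|101⟩ + (-0.4764 - 0.3655i)|110⟩ + (-0.2895 - 0.2221i)|111⟩

amp(|b₁b₂…⟩) = product of the factor amplitudes for bits b₁, b₂, …; only kets whose every factor amplitude is nonzero survive.
|000⟩: (0.5495)(-0.5411)(0.8546) = -0.2541
|001⟩: (0.5495)(-0.5411)(0.5193) = -0.1544
|010⟩: (0.5495)(-0.7283 + 0.4205i)(0.8546) = (-0.342 + 0.1975i)
|011⟩: (0.5495)(-0.7283 + 0.4205i)(0.5193) = (-0.2078 + 0.12i)
|100⟩: (0.3197 + 0.7719i)(-0.5411)(0.8546) = (-0.1478 - 0.3569i)
|101⟩: (0.3197 + 0.7719i)(-0.5411)(0.5193) = (-0.08983 - 0.2169i)
|110⟩: (0.3197 + 0.7719i)(-0.7283 + 0.4205i)(0.8546) = (-0.4764 - 0.3655i)
|111⟩: (0.3197 + 0.7719i)(-0.7283 + 0.4205i)(0.5193) = (-0.2895 - 0.2221i)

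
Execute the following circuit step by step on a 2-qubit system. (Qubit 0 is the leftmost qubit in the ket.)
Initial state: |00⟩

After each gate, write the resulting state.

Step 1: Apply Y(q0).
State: i|10⟩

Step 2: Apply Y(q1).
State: -|11⟩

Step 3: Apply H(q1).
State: -1/√2|10⟩ + 1/√2|11⟩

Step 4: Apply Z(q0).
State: 1/√2|10⟩ - 1/√2|11⟩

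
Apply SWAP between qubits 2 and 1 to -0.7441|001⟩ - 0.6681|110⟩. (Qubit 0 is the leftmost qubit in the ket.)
-0.7441|010⟩ - 0.6681|101⟩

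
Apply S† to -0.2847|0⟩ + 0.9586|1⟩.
-0.2847|0⟩ - 0.9586i|1⟩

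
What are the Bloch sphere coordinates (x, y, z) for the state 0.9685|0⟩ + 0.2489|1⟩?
(0.4821, 0, 0.876)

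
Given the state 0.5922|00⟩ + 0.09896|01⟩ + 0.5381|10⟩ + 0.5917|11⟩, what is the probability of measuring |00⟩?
0.3507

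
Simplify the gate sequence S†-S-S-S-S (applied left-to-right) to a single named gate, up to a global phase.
S†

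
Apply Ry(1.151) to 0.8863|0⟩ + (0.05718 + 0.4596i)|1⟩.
(0.7124 - 0.2501i)|0⟩ + (0.5303 + 0.3856i)|1⟩

Ry(1.151) = [[cos(θ/2), −sin(θ/2)], [sin(θ/2), cos(θ/2)]]; θ = 1.151, cos(θ/2) ≈ 0.83892, sin(θ/2) ≈ 0.544254.
With a = amp(|0⟩) = 0.8863 and b = amp(|1⟩) = (0.05718 + 0.4596i):
new amp(|0⟩) = (0.83892)·a + (-0.544254)·b = (0.7124 - 0.2501i)
new amp(|1⟩) = (0.544254)·a + (0.83892)·b = (0.5303 + 0.3856i)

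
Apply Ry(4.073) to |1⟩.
-0.8935|0⟩ - 0.4491|1⟩

Ry(4.073) = [[cos(θ/2), −sin(θ/2)], [sin(θ/2), cos(θ/2)]]; θ = 4.073, cos(θ/2) ≈ -0.449052, sin(θ/2) ≈ 0.893506.
With a = amp(|0⟩) = 0 and b = amp(|1⟩) = 1:
new amp(|0⟩) = (-0.449052)·a + (-0.893506)·b = -0.8935
new amp(|1⟩) = (0.893506)·a + (-0.449052)·b = -0.4491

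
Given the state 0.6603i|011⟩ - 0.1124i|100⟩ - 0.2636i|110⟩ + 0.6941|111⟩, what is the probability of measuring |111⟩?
0.4818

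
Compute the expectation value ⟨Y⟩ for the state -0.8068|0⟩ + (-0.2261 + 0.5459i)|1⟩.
-0.8809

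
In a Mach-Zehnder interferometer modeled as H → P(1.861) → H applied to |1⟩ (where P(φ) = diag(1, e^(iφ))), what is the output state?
(0.6431 - 0.4791i)|0⟩ + (0.3569 + 0.4791i)|1⟩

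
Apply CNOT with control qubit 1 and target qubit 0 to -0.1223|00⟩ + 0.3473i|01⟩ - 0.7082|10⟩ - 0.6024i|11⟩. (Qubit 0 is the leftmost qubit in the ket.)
-0.1223|00⟩ - 0.6024i|01⟩ - 0.7082|10⟩ + 0.3473i|11⟩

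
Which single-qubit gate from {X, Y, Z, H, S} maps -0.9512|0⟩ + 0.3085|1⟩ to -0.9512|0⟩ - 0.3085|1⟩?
Z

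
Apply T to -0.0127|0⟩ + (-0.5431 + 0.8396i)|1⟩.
-0.0127|0⟩ + (-0.9777 + 0.2097i)|1⟩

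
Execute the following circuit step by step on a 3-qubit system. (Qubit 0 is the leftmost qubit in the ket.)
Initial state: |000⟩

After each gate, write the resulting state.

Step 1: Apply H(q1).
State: 1/√2|000⟩ + 1/√2|010⟩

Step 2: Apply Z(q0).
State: 1/√2|000⟩ + 1/√2|010⟩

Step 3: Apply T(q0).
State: 1/√2|000⟩ + 1/√2|010⟩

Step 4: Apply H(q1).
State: |000⟩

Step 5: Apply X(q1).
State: |010⟩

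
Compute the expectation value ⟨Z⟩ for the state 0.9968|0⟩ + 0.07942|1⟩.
0.9873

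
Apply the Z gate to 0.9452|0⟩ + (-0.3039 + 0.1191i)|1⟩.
0.9452|0⟩ + (0.3039 - 0.1191i)|1⟩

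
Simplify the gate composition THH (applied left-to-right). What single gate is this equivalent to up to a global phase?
T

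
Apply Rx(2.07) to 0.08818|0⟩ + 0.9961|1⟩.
(0.04502 - 0.8565i)|0⟩ + (0.5085 - 0.07582i)|1⟩

Rx(2.07) = [[cos(θ/2), −i·sin(θ/2)], [−i·sin(θ/2), cos(θ/2)]]; θ = 2.07, cos(θ/2) ≈ 0.510526, sin(θ/2) ≈ 0.859862.
With a = amp(|0⟩) = 0.08818 and b = amp(|1⟩) = 0.9961:
new amp(|0⟩) = (0.510526)·a + (-0.859862i)·b = (0.04502 - 0.8565i)
new amp(|1⟩) = (-0.859862i)·a + (0.510526)·b = (0.5085 - 0.07582i)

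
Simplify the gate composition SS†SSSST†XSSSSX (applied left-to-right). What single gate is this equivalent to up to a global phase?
T†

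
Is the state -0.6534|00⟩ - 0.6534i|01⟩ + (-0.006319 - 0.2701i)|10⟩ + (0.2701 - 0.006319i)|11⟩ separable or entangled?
Separable

Writing the state as a|00⟩ + b|01⟩ + c|10⟩ + d|11⟩, it is a product state iff ad − bc = 0.
Here (a, b, c, d) = (-0.6534, -0.6534i, (-0.006319 - 0.2701i), (0.2701 - 0.006319i)): ad − bc = (-0.6534)(0.2701 - 0.006319i) − (-0.6534i)(-0.006319 - 0.2701i) = 0, so the state is separable.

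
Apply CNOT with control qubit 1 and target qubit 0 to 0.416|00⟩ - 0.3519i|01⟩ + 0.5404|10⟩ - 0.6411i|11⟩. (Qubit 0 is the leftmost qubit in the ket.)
0.416|00⟩ - 0.6411i|01⟩ + 0.5404|10⟩ - 0.3519i|11⟩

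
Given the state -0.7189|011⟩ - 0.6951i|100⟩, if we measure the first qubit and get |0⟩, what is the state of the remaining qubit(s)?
-|11⟩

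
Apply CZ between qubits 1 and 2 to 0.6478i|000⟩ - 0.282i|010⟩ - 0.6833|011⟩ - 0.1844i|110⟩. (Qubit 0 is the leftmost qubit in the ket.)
0.6478i|000⟩ - 0.282i|010⟩ + 0.6833|011⟩ - 0.1844i|110⟩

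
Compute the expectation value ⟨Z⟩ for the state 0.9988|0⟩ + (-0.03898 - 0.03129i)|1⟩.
0.9951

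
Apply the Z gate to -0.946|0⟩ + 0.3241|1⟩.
-0.946|0⟩ - 0.3241|1⟩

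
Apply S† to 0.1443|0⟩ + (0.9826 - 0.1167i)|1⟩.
0.1443|0⟩ + (-0.1167 - 0.9826i)|1⟩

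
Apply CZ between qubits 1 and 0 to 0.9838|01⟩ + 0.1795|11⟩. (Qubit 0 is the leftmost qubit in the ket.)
0.9838|01⟩ - 0.1795|11⟩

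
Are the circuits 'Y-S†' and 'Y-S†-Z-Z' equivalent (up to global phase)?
Yes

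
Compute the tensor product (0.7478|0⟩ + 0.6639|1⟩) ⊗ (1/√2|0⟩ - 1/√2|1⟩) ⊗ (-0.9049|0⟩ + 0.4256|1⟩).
-0.4785|000⟩ + 0.225|001⟩ + 0.4785|010⟩ - 0.225|011⟩ - 0.4248|100⟩ + 0.1998|101⟩ + 0.4248|110⟩ - 0.1998|111⟩

amp(|b₁b₂…⟩) = product of the factor amplitudes for bits b₁, b₂, …; only kets whose every factor amplitude is nonzero survive.
|000⟩: (0.7478)(1/√2)(-0.9049) = -0.4785
|001⟩: (0.7478)(1/√2)(0.4256) = 0.225
|010⟩: (0.7478)(-1/√2)(-0.9049) = 0.4785
|011⟩: (0.7478)(-1/√2)(0.4256) = -0.225
|100⟩: (0.6639)(1/√2)(-0.9049) = -0.4248
|101⟩: (0.6639)(1/√2)(0.4256) = 0.1998
|110⟩: (0.6639)(-1/√2)(-0.9049) = 0.4248
|111⟩: (0.6639)(-1/√2)(0.4256) = -0.1998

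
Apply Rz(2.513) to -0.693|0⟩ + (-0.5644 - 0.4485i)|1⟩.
(-0.2142 + 0.6591i)|0⟩ + (0.252 - 0.6754i)|1⟩

Rz(2.513) = [[e^(−iθ/2), 0], [0, e^(iθ/2)]] with e^(±iθ/2) = cos(θ/2) ± i·sin(θ/2); θ = 2.513, cos(θ/2) ≈ 0.309147, sin(θ/2) ≈ 0.951014.
With a = amp(|0⟩) = -0.693 and b = amp(|1⟩) = (-0.5644 - 0.4485i):
new amp(|0⟩) = (0.309147 - 0.951014i)·a = (-0.2142 + 0.6591i)
new amp(|1⟩) = (0.309147 + 0.951014i)·b = (0.252 - 0.6754i)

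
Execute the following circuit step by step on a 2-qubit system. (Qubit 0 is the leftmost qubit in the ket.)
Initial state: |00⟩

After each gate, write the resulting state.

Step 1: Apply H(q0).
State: 1/√2|00⟩ + 1/√2|10⟩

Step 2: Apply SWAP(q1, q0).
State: 1/√2|00⟩ + 1/√2|01⟩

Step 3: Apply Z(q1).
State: 1/√2|00⟩ - 1/√2|01⟩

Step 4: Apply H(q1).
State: |01⟩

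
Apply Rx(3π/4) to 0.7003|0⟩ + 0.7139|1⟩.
(0.268 - 0.6596i)|0⟩ + (0.2732 - 0.647i)|1⟩

Rx(3π/4) = [[cos(θ/2), −i·sin(θ/2)], [−i·sin(θ/2), cos(θ/2)]]; θ = 3π/4, cos(θ/2) ≈ 0.382683, sin(θ/2) ≈ 0.92388.
With a = amp(|0⟩) = 0.7003 and b = amp(|1⟩) = 0.7139:
new amp(|0⟩) = (0.382683)·a + (-0.92388i)·b = (0.268 - 0.6596i)
new amp(|1⟩) = (-0.92388i)·a + (0.382683)·b = (0.2732 - 0.647i)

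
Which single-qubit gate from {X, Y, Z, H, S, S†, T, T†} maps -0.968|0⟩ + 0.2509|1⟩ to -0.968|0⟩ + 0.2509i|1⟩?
S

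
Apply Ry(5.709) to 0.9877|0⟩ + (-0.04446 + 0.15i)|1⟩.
(-0.9347 - 0.04247i)|0⟩ + (0.3223 - 0.1439i)|1⟩

Ry(5.709) = [[cos(θ/2), −sin(θ/2)], [sin(θ/2), cos(θ/2)]]; θ = 5.709, cos(θ/2) ≈ -0.959071, sin(θ/2) ≈ 0.283165.
With a = amp(|0⟩) = 0.9877 and b = amp(|1⟩) = (-0.04446 + 0.15i):
new amp(|0⟩) = (-0.959071)·a + (-0.283165)·b = (-0.9347 - 0.04247i)
new amp(|1⟩) = (0.283165)·a + (-0.959071)·b = (0.3223 - 0.1439i)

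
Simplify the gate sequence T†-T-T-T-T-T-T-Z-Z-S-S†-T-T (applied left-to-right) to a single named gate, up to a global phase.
T†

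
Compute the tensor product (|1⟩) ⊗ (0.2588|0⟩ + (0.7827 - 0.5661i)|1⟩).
0.2588|10⟩ + (0.7827 - 0.5661i)|11⟩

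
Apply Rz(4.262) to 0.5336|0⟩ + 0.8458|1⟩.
(-0.2835 - 0.452i)|0⟩ + (-0.4494 + 0.7165i)|1⟩

Rz(4.262) = [[e^(−iθ/2), 0], [0, e^(iθ/2)]] with e^(±iθ/2) = cos(θ/2) ± i·sin(θ/2); θ = 4.262, cos(θ/2) ≈ -0.531359, sin(θ/2) ≈ 0.847147.
With a = amp(|0⟩) = 0.5336 and b = amp(|1⟩) = 0.8458:
new amp(|0⟩) = (-0.531359 - 0.847147i)·a = (-0.2835 - 0.452i)
new amp(|1⟩) = (-0.531359 + 0.847147i)·b = (-0.4494 + 0.7165i)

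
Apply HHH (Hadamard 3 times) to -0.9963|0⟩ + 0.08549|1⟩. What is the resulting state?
-0.644|0⟩ - 0.7649|1⟩

H² = I, so H^3 = H: a single Hadamard. With (a, b) = (-0.9963, 0.08549), H gives ((a + b)/√2, (a − b)/√2) = (-0.644, -0.7649).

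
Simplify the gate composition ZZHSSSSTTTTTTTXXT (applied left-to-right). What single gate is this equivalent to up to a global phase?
H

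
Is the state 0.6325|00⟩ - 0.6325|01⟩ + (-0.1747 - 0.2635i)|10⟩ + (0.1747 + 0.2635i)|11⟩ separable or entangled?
Separable

Writing the state as a|00⟩ + b|01⟩ + c|10⟩ + d|11⟩, it is a product state iff ad − bc = 0.
Here (a, b, c, d) = (0.6325, -0.6325, (-0.1747 - 0.2635i), (0.1747 + 0.2635i)): ad − bc = (0.6325)(0.1747 + 0.2635i) − (-0.6325)(-0.1747 - 0.2635i) = 0, so the state is separable.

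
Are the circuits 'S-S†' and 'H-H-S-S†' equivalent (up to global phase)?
Yes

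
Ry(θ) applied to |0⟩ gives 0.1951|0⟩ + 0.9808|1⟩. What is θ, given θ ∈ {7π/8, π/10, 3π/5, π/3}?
7π/8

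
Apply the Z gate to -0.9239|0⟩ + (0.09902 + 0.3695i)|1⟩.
-0.9239|0⟩ + (-0.09902 - 0.3695i)|1⟩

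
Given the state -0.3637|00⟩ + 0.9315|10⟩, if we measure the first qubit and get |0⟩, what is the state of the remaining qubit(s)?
-|0⟩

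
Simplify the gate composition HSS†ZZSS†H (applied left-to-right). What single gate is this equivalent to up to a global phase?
I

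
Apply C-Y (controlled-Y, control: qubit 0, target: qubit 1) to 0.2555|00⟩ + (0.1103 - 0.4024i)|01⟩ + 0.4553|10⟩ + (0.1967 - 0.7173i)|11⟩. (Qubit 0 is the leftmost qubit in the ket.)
0.2555|00⟩ + (0.1103 - 0.4024i)|01⟩ + (-0.7173 - 0.1967i)|10⟩ + 0.4553i|11⟩

C-Y leaves the control-|0⟩ kets |00⟩, |01⟩ unchanged and applies Y to qubit 1 on the control-|1⟩ pair (|10⟩, |11⟩).
Y = [[0, -i], [i, 0]].
With a = amp(|10⟩) = 0.4553 and b = amp(|11⟩) = (0.1967 - 0.7173i):
new amp(|10⟩) = (-i)·b = (-0.7173 - 0.1967i)
new amp(|11⟩) = (i)·a = 0.4553i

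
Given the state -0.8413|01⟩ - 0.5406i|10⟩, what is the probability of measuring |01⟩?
0.7078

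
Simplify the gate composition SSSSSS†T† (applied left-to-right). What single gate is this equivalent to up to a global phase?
T†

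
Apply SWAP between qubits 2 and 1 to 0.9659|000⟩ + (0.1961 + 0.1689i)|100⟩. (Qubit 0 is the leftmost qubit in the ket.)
0.9659|000⟩ + (0.1961 + 0.1689i)|100⟩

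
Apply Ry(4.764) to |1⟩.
-0.6886|0⟩ - 0.7251|1⟩

Ry(4.764) = [[cos(θ/2), −sin(θ/2)], [sin(θ/2), cos(θ/2)]]; θ = 4.764, cos(θ/2) ≈ -0.725117, sin(θ/2) ≈ 0.688626.
With a = amp(|0⟩) = 0 and b = amp(|1⟩) = 1:
new amp(|0⟩) = (-0.725117)·a + (-0.688626)·b = -0.6886
new amp(|1⟩) = (0.688626)·a + (-0.725117)·b = -0.7251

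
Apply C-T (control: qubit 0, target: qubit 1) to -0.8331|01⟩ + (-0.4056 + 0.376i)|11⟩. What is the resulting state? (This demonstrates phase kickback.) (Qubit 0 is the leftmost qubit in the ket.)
-0.8331|01⟩ + (-0.5527 - 0.02093i)|11⟩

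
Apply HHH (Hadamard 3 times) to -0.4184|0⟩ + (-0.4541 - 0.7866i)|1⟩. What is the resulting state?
(-0.617 - 0.5562i)|0⟩ + (0.02524 + 0.5562i)|1⟩

H² = I, so H^3 = H: a single Hadamard. With (a, b) = (-0.4184, (-0.4541 - 0.7866i)), H gives ((a + b)/√2, (a − b)/√2) = ((-0.617 - 0.5562i), (0.02524 + 0.5562i)).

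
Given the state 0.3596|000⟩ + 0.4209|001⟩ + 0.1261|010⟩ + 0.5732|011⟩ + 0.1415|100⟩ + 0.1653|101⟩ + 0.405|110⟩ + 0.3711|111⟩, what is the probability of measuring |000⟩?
0.1293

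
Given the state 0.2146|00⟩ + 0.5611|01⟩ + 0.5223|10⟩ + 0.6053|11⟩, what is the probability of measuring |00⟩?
0.04605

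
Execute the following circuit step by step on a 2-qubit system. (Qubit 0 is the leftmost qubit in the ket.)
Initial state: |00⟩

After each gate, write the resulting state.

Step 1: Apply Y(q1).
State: i|01⟩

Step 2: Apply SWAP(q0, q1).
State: i|10⟩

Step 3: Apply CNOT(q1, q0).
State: i|10⟩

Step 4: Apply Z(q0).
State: -i|10⟩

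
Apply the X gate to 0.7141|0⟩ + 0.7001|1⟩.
0.7001|0⟩ + 0.7141|1⟩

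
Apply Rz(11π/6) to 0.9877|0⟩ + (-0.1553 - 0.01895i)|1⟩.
(-0.954 - 0.2556i)|0⟩ + (0.1549 - 0.02189i)|1⟩

Rz(11π/6) = [[e^(−iθ/2), 0], [0, e^(iθ/2)]] with e^(±iθ/2) = cos(θ/2) ± i·sin(θ/2); θ = 11π/6, cos(θ/2) ≈ -0.965926, sin(θ/2) ≈ 0.258819.
With a = amp(|0⟩) = 0.9877 and b = amp(|1⟩) = (-0.1553 - 0.01895i):
new amp(|0⟩) = (-0.965926 - 0.258819i)·a = (-0.954 - 0.2556i)
new amp(|1⟩) = (-0.965926 + 0.258819i)·b = (0.1549 - 0.02189i)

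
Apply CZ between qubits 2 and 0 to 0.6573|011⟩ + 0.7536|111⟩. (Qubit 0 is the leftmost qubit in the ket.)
0.6573|011⟩ - 0.7536|111⟩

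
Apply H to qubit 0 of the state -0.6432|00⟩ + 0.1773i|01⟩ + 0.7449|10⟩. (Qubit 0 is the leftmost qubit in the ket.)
0.07191|00⟩ + 0.1254i|01⟩ - 0.9815|10⟩ + 0.1254i|11⟩

H on qubit 0 mixes each pair of kets that differ only in qubit 0: amplitudes (a, b) of (|…0…⟩, |…1…⟩) become ((a + b)/√2, (a − b)/√2). Kets absent from the input have amplitude 0.
(|00⟩, |10⟩): (a, b) = (-0.6432, 0.7449) → (0.07191, -0.9815)
(|01⟩, |11⟩): (a, b) = (0.1773i, 0) → (0.1254i, 0.1254i)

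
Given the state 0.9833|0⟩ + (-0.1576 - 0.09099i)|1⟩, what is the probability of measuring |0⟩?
0.9669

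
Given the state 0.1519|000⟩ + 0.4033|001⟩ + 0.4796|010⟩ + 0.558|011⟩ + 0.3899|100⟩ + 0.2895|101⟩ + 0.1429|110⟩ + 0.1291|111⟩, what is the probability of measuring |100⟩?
0.152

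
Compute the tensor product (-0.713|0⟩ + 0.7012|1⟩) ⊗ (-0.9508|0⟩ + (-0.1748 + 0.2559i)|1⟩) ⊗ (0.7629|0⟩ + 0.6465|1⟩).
0.5172|000⟩ + 0.4383|001⟩ + (0.09508 - 0.1392i)|010⟩ + (0.08057 - 0.118i)|011⟩ - 0.5086|100⟩ - 0.431|101⟩ + (-0.09351 + 0.1369i)|110⟩ + (-0.07924 + 0.116i)|111⟩

amp(|b₁b₂…⟩) = product of the factor amplitudes for bits b₁, b₂, …; only kets whose every factor amplitude is nonzero survive.
|000⟩: (-0.713)(-0.9508)(0.7629) = 0.5172
|001⟩: (-0.713)(-0.9508)(0.6465) = 0.4383
|010⟩: (-0.713)(-0.1748 + 0.2559i)(0.7629) = (0.09508 - 0.1392i)
|011⟩: (-0.713)(-0.1748 + 0.2559i)(0.6465) = (0.08057 - 0.118i)
|100⟩: (0.7012)(-0.9508)(0.7629) = -0.5086
|101⟩: (0.7012)(-0.9508)(0.6465) = -0.431
|110⟩: (0.7012)(-0.1748 + 0.2559i)(0.7629) = (-0.09351 + 0.1369i)
|111⟩: (0.7012)(-0.1748 + 0.2559i)(0.6465) = (-0.07924 + 0.116i)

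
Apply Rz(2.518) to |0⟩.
(0.3068 - 0.9518i)|0⟩

Rz(2.518) = [[e^(−iθ/2), 0], [0, e^(iθ/2)]] with e^(±iθ/2) = cos(θ/2) ± i·sin(θ/2); θ = 2.518, cos(θ/2) ≈ 0.306769, sin(θ/2) ≈ 0.951784.
With a = amp(|0⟩) = 1 and b = amp(|1⟩) = 0:
new amp(|0⟩) = (0.306769 - 0.951784i)·a = (0.3068 - 0.9518i)
new amp(|1⟩) = (0.306769 + 0.951784i)·b = 0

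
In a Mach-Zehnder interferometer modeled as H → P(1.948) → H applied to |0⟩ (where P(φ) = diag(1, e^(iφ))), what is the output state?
(0.3158 + 0.4648i)|0⟩ + (0.6842 - 0.4648i)|1⟩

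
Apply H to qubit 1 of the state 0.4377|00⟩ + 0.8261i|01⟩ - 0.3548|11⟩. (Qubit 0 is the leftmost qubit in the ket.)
(0.3095 + 0.5841i)|00⟩ + (0.3095 - 0.5841i)|01⟩ - 0.2509|10⟩ + 0.2509|11⟩

H on qubit 1 mixes each pair of kets that differ only in qubit 1: amplitudes (a, b) of (|…0…⟩, |…1…⟩) become ((a + b)/√2, (a − b)/√2). Kets absent from the input have amplitude 0.
(|00⟩, |01⟩): (a, b) = (0.4377, 0.8261i) → ((0.3095 + 0.5841i), (0.3095 - 0.5841i))
(|10⟩, |11⟩): (a, b) = (0, -0.3548) → (-0.2509, 0.2509)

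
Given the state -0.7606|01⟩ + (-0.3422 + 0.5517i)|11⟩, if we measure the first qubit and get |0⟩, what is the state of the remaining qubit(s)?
-|1⟩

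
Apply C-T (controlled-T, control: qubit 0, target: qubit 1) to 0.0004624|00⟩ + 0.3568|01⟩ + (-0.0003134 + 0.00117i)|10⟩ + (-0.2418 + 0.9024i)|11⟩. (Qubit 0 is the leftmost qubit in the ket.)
0.0004624|00⟩ + 0.3568|01⟩ + (-0.0003134 + 0.00117i)|10⟩ + (-0.8091 + 0.4671i)|11⟩

C-T leaves the control-|0⟩ kets |00⟩, |01⟩ unchanged and applies T to qubit 1 on the control-|1⟩ pair (|10⟩, |11⟩).
T = [[1, 0], [0, (1/√2 + (1/√2)i)]].
With a = amp(|10⟩) = (-0.0003134 + 0.00117i) and b = amp(|11⟩) = (-0.2418 + 0.9024i):
new amp(|10⟩) = (1)·a = (-0.0003134 + 0.00117i)
new amp(|11⟩) = (1/√2 + (1/√2)i)·b = (-0.8091 + 0.4671i)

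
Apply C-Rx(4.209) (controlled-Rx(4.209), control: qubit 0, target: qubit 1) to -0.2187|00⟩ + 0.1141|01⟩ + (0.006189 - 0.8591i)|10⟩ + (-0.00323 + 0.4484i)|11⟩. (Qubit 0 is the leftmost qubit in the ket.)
-0.2187|00⟩ + 0.1141|01⟩ + (0.3829 + 0.4398i)|10⟩ + (-0.738 - 0.2334i)|11⟩

C-Rx(4.209) leaves the control-|0⟩ kets |00⟩, |01⟩ unchanged and applies Rx(4.209) to qubit 1 on the control-|1⟩ pair (|10⟩, |11⟩).
Rx(4.209) = [[cos(θ/2), −i·sin(θ/2)], [−i·sin(θ/2), cos(θ/2)]]; θ = 4.209, cos(θ/2) ≈ -0.508725, sin(θ/2) ≈ 0.860929.
With a = amp(|10⟩) = (0.006189 - 0.8591i) and b = amp(|11⟩) = (-0.00323 + 0.4484i):
new amp(|10⟩) = (-0.508725)·a + (-0.860929i)·b = (0.3829 + 0.4398i)
new amp(|11⟩) = (-0.860929i)·a + (-0.508725)·b = (-0.738 - 0.2334i)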